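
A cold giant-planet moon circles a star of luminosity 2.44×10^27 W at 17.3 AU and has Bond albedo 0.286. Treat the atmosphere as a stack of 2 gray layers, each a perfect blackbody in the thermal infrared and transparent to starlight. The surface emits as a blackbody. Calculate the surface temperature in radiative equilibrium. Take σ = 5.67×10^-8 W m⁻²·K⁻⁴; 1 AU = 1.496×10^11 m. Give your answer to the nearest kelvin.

d = 17.3 × 1.496×10^11 m = 2.588×10^12 m.
S = L/(4πd²) = 28.99 W m⁻².
The effective emission temperature is T_e = [S(1−α)/(4σ)]^¼ = 97.74 K.
With N = 2 opaque layers, T_s = (N+1)^(1/4)·T_e = 3^(1/4)·97.74 = 128.6 K.

129 K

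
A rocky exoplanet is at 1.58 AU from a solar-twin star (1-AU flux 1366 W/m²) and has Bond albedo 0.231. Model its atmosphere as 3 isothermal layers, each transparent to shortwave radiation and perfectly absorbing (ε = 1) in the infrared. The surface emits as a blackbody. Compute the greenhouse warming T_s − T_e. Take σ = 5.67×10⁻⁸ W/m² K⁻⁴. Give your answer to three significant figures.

86.0 K

Flux at the orbit: S = 1366/(1.58)² = 547.2 W/m².
OLR = S(1−α)/4 = 105.2 W/m²; the top layer radiates at T_e = 207.5 K.
Surface: T_s = (4)^¼·T_e = 293.5 K.
Warming: T_s − T_e = 85.97 K.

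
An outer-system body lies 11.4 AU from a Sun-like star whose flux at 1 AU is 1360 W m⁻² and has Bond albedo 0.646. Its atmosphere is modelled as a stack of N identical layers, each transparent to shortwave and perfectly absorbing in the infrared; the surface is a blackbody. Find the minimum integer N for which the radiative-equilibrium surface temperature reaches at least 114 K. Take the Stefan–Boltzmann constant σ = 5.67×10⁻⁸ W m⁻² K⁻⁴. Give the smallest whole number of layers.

10

Irradiance scales as 1/d², so S = 1360 W m⁻² × (1/11.4)² = 10.46 W m⁻².
OLR = S(1−α)/4 = 0.9261 W m⁻²; the top layer radiates at T_e = 63.57 K.
T_s = (N+1)^(1/4)·T_e ≥ 114 K requires N+1 ≥ (T_s/T_e)⁴ = (114/63.57)⁴ = 10.340.
So N ≥ 9.340; the smallest integer is N = 10.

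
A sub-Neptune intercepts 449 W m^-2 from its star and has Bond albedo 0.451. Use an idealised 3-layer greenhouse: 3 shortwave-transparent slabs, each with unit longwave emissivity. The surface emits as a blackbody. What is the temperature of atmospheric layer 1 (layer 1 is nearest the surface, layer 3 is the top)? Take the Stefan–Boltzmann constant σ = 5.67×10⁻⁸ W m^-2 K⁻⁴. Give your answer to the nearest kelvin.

239 K

Top-of-atmosphere balance: σT_e⁴ = S(1−α)/4 = 61.63 W m^-2 → T_e = 181.6 K.
The net upward flux σT_e⁴ is constant between every pair of levels, so T_k⁴ = (N+1−k)T_e⁴.
T_1 = (3)^(1/4)·181.6 = 239.0 K.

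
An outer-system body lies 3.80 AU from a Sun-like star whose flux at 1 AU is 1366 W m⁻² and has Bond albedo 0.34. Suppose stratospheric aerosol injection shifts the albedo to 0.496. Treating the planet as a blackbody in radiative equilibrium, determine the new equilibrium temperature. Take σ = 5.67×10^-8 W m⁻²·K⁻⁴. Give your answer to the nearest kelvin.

Flux at the orbit: S = 1366/(3.80)² = 94.60 W m⁻².
T₂ = [S(1−α₂)/(4σ)]^(1/4) = [94.60·0.504/(4σ)]^(1/4) = 120.4 K.

120 K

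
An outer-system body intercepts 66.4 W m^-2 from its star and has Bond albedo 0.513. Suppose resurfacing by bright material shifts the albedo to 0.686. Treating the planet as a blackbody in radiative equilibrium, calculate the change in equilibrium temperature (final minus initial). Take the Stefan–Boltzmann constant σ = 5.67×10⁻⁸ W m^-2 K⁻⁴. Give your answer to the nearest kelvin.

With α = 0.513, T₁ = 109.3 K.
Final:   T₂ = [S(1−0.686)/(4σ)]^(1/4) = 97.92 K.
ΔT = T₂ − T₁ = -11.35 K.

-11 kelvin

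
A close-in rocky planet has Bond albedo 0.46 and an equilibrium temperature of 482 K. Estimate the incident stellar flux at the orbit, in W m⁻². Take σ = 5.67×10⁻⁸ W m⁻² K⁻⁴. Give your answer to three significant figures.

22700 W m⁻²

Invert the energy balance for S: S = 4σT⁴/(1−α).
The emitted flux is σT⁴ = 3060 W m⁻².
S = 4·3060/0.54 = 22670 W m⁻².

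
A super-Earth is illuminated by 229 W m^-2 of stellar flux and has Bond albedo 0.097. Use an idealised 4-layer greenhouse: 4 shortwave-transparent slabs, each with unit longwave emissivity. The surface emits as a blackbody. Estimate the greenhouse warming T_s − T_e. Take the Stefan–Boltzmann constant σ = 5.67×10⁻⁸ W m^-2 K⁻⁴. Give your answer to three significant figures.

86.1 K

OLR = S(1−α)/4 = 51.70 W m^-2; the top layer radiates at T_e = 173.8 K.
Surface: T_s = (5)^¼·T_e = 259.8 K.
So the greenhouse effect raises the surface by 259.8 − 173.8 = 86.08 K.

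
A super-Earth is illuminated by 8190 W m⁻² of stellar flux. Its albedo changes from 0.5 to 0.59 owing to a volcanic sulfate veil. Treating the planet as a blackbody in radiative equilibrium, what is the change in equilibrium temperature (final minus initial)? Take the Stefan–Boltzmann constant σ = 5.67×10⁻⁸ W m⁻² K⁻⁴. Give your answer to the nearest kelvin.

-18 kelvin

Before: T₁ = [8190·0.5/(4σ)]^(1/4) = 366.6 K.
After:  T₂ = [8190·0.41/(4σ)]^(1/4) = 348.8 K.
ΔT = T₂ − T₁ = -17.74 K.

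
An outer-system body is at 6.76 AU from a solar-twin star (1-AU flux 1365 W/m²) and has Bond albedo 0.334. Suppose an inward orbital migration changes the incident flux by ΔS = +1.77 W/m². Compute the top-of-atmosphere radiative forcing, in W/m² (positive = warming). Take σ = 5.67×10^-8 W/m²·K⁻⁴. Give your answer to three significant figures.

0.295 W/m²

By the inverse-square law, S = 1365/6.76² = 29.87 W/m².
ΔF = Δ[S(1−α)]/4 = (1−0.334)·+1.77/4 = 0.2947 W/m².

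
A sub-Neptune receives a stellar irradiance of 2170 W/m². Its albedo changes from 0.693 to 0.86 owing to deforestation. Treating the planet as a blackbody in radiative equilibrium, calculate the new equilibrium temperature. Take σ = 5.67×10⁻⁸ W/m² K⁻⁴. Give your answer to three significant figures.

T₂ = [S(1−α₂)/(4σ)]^(1/4) = [2170·0.14/(4σ)]^(1/4) = 191.3 K.

191 K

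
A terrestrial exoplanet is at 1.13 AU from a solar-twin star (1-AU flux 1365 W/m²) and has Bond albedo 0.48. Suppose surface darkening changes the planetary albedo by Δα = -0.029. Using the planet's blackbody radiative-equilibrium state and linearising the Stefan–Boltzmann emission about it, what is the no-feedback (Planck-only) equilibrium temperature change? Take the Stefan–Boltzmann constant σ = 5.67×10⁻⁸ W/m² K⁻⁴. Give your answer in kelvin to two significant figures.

3.1 K

By the inverse-square law, S = 1365/1.13² = 1069 W/m².
Reference equilibrium: T_e = [S(1−α)/(4σ)]^(1/4) = 222.5 K.
ΔF = −(S/4)Δα = −(1069/4)×(-0.029) = 7.750 W/m².
Planck response: λ_P = 4σT_e³ = 4·5.67×10⁻⁸·(222.5)³ = 2.498 W/m²/K.
So ΔT₀ = 7.750/2.498 = 3.10 K.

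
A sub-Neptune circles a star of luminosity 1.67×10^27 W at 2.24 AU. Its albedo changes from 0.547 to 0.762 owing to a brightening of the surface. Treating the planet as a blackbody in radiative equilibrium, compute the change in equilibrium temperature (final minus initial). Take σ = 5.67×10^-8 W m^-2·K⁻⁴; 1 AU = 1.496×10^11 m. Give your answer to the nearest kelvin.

Orbital distance: d = 2.24 AU = 3.351×10^11 m.
Flux at the orbit: S = L/(4πd²) = 1.67×10^27/(4π·(3.35×10^11)²) = 1183 W m^-2.
Before: T₁ = [1183·0.453/(4σ)]^(1/4) = 220.5 K.
Final:   T₂ = [S(1−0.762)/(4σ)]^(1/4) = 187.7 K.
ΔT = T₂ − T₁ = -32.77 K.

-33 kelvin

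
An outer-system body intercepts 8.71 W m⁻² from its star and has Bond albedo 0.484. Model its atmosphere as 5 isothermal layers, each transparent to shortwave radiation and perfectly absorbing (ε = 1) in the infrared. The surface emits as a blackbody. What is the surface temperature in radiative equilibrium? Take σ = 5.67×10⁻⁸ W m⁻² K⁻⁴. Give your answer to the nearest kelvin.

104 kelvin

The effective emission temperature is T_e = [S(1−α)/(4σ)]^¼ = 66.72 K.
With N = 5 opaque layers, T_s = (N+1)^(1/4)·T_e = 6^(1/4)·66.72 = 104.4 K.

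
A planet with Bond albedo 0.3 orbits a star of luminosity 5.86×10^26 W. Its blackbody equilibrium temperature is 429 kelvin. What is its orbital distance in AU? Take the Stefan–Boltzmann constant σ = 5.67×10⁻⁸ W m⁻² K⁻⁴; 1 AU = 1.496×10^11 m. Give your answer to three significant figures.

0.436 AU

The flux needed for this T is 4σT⁴/(1−0.3) = 10970 W m⁻².
S = L/(4πd²) → d = √(L/4πS) = √(5.86×10^26/(4π·10970)) = 6.519×10^10 m = 0.4357 AU.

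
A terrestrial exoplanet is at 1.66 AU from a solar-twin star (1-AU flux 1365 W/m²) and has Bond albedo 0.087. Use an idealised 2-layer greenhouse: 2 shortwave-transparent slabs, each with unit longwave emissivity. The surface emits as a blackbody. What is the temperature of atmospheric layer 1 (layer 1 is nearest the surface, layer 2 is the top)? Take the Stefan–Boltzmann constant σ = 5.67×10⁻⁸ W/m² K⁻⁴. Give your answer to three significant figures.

251 kelvin

By the inverse-square law, S = 1365/1.66² = 495.4 W/m².
OLR = S(1−α)/4 = 113.1 W/m²; the top layer radiates at T_e = 211.3 K.
The net upward flux σT_e⁴ is constant between every pair of levels, so T_k⁴ = (N+1−k)T_e⁴.
T_1 = (2)^(1/4)·211.3 = 251.3 K.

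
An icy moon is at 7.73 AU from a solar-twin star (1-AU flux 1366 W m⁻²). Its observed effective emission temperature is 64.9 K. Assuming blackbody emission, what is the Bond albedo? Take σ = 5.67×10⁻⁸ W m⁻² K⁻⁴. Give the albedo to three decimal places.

0.824

By the inverse-square law, S = 1366/7.73² = 22.86 W m⁻².
Energy balance: S(1−α)/4 = σT⁴, so 1−α = 4σT⁴/S.
4σT⁴ = 4·5.67×10⁻⁸·(64.9)⁴ = 4.024 W m⁻².
Hence α = 1 − 4.024/22.86 = 0.8240.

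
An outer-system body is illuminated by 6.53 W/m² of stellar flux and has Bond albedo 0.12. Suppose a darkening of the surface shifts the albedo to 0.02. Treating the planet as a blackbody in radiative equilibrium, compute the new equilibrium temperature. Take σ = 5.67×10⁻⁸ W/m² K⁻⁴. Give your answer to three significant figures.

72.9 kelvin

T₂ = [S(1−α₂)/(4σ)]^(1/4) = [6.530·0.98/(4σ)]^(1/4) = 72.88 K.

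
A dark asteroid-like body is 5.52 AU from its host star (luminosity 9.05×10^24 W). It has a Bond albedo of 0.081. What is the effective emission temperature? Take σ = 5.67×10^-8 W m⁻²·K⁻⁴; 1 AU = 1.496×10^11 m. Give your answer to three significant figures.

45.5 K

d = 5.52 × 1.496×10^11 m = 8.258×10^11 m.
Flux at the orbit: S = L/(4πd²) = 9.05×10^24/(4π·(8.26×10^11)²) = 1.056 W m⁻².
Absorbed flux (global mean): S(1−α)/4 = 1.056·0.919/4 = 0.2426 W m⁻².
Set σT⁴ = 0.2426 → T = (0.2426/σ)^(1/4) = 45.48 K.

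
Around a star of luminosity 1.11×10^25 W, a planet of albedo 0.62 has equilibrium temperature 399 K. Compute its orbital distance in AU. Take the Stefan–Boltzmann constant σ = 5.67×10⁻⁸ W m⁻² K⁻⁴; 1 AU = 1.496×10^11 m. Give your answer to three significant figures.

The flux needed for this T is 4σT⁴/(1−0.62) = 15130 W m⁻².
Then d = [L/(4πS)]^(1/2) = 7.642×10^9 m, i.e. 0.05108 AU.

0.0511 AU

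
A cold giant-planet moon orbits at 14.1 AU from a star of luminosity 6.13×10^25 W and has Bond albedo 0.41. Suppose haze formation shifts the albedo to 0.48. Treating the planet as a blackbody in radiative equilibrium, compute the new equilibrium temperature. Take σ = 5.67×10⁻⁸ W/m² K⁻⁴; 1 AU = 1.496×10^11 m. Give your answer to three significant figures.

d = 14.1 × 1.496×10^11 m = 2.109×10^12 m.
Spreading L over a sphere of radius d: S = 6.13×10^25/(4π·2.11×10^12²) = 1.096 W/m².
T₂ = [S(1−α₂)/(4σ)]^(1/4) = [1.096·0.52/(4σ)]^(1/4) = 39.82 K.

39.8 kelvin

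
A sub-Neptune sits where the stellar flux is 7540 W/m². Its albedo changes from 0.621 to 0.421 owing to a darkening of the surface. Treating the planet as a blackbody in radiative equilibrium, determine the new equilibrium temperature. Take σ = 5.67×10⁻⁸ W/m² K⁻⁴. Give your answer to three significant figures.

372 K

T₂ = [S(1−α₂)/(4σ)]^(1/4) = [7540·0.579/(4σ)]^(1/4) = 372.5 K.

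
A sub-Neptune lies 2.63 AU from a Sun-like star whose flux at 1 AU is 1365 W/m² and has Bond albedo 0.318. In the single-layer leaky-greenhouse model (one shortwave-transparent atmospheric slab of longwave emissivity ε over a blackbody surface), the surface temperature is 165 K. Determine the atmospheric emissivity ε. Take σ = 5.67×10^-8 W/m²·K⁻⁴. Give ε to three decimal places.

0.399

By the inverse-square law, S = 1365/2.63² = 197.3 W/m².
TOA balance gives T_e = 156.1 K.
Since (2−ε)/2 = (T_e/T_s)⁴ = 0.8006, ε = 0.3988.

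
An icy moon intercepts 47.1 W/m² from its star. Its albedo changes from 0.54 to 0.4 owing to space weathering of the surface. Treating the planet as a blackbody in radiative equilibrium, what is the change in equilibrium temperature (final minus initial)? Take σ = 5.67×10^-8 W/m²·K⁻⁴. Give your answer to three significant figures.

6.79 kelvin

Before: T₁ = [47.10·0.46/(4σ)]^(1/4) = 98.86 K.
With α = 0.4, T₂ = 105.7 K.
ΔT = T₂ − T₁ = 6.790 K.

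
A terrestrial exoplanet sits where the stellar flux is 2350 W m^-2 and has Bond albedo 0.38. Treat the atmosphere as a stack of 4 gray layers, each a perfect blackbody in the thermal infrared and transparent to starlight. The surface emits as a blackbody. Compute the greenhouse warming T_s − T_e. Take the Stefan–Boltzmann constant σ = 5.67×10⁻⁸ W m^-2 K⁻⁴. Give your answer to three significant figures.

140 kelvin

Top-of-atmosphere balance: σT_e⁴ = S(1−α)/4 = 364.2 W m^-2 → T_e = 283.1 K.
Surface: T_s = (5)^¼·T_e = 423.3 K.
So the greenhouse effect raises the surface by 423.3 − 283.1 = 140.2 K.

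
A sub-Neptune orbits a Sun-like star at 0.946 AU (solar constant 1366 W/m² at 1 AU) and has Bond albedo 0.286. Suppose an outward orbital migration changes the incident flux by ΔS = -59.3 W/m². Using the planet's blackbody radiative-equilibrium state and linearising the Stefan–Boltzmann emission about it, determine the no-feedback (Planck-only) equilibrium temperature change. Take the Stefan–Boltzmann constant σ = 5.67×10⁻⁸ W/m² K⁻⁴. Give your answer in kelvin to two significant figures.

-2.6 kelvin

Flux at the orbit: S = 1366/(0.946)² = 1526 W/m².
Reference equilibrium: T_e = [S(1−α)/(4σ)]^(1/4) = 263.3 K.
TOA radiative forcing: ΔF = (1−α)ΔS/4 = 0.714·(-59.3)/4 = -10.59 W/m².
The Planck feedback parameter is 4σT_e³ = 4.139 W/m²/K.
ΔT₀ = ΔF/λ_P = -10.59/4.139 = -2.56 K.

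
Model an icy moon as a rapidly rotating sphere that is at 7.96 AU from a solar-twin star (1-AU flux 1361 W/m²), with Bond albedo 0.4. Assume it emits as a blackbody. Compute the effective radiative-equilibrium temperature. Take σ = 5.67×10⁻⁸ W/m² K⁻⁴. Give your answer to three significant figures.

Irradiance scales as 1/d², so S = 1361 W/m² × (1/7.96)² = 21.48 W/m².
Averaging over the sphere, the absorbed flux is S(1−α)/4 = 3.222 W/m².
In equilibrium σT⁴ equals this, so T = 86.82 K.

86.8 kelvin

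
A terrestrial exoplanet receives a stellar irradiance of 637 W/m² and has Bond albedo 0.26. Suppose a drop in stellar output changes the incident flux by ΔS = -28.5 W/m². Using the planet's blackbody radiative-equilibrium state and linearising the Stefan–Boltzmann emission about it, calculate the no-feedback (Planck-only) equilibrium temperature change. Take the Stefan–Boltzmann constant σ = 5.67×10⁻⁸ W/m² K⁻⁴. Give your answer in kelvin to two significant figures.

-2.4 K

Reference equilibrium: T_e = [S(1−α)/(4σ)]^(1/4) = 213.5 K.
Only a fraction (1−α) is absorbed and it's spread over 4πR², so ΔF = (1−α)ΔS/4 = -5.272 W/m².
Linearising σT⁴ gives d(σT⁴)/dT = 4σT_e³ = 2.208 W/m² per K.
So ΔT₀ = -5.272/2.208 = -2.39 K.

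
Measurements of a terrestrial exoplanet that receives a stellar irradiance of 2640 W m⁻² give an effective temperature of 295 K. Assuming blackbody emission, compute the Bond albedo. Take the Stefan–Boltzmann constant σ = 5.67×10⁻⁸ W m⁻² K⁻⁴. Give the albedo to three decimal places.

Rearranging the radiative balance, α = 1 − 4σT⁴/S.
σT⁴ = 429.4 W m⁻², so 4σT⁴ = 1718 W m⁻².
1−α = 1718/2640 = 0.6506, so α = 0.3494.

0.349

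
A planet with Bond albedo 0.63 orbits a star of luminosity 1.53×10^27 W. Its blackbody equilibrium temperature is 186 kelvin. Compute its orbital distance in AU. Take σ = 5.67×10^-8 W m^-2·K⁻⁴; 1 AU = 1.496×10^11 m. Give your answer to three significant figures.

2.72 AU

The flux needed for this T is 4σT⁴/(1−0.63) = 733.7 W m^-2.
S = L/(4πd²) → d = √(L/4πS) = √(1.53×10^27/(4π·733.7)) = 4.074×10^11 m = 2.723 AU.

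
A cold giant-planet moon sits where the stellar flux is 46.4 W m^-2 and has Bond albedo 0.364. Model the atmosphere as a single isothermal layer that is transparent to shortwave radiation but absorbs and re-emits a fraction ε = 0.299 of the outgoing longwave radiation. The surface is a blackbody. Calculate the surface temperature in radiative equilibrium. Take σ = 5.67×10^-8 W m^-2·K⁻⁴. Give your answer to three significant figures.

111 K

The planet radiates to space at T_e = [S(1−α)/(4σ)]^(1/4) = 106.8 K.
For a single slab of emissivity ε, T_s⁴ = 2T_e⁴/(2−ε); thus T_s = 106.8·(1.176)^(1/4) = 111.2 K.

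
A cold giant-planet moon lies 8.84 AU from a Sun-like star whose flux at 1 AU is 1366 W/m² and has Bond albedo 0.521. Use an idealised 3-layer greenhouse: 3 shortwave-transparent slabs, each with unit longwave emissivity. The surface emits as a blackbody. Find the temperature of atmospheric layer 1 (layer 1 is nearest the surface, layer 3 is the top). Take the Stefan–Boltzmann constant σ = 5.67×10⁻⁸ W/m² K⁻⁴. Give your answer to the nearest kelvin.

By the inverse-square law, S = 1366/8.84² = 17.48 W/m².
Top-of-atmosphere balance: σT_e⁴ = S(1−α)/4 = 2.093 W/m² → T_e = 77.95 K.
Each opaque layer satisfies 2T_j⁴ = T_{j−1}⁴ + T_{j+1}⁴, giving T_k⁴ = (N+1−k)T_e⁴.
T_1 = (3)^(1/4)·77.95 = 102.6 K.

103 K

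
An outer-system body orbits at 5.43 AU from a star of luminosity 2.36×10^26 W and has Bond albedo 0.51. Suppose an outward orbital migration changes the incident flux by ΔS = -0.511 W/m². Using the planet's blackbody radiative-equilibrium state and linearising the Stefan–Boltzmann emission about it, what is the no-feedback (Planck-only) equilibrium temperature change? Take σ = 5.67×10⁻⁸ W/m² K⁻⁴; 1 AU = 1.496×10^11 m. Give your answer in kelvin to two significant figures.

-0.40 kelvin

Orbital distance: d = 5.43 AU = 8.123×10^11 m.
S = L/(4πd²) = 28.46 W/m².
Unperturbed T_e = [28.46·(1−0.51)/(4σ)]^¼ = 88.55 K.
TOA radiative forcing: ΔF = (1−α)ΔS/4 = 0.49·(-0.511)/4 = -0.06260 W/m².
Planck response: λ_P = 4σT_e³ = 4·5.67×10⁻⁸·(88.55)³ = 0.1575 W/m²/K.
So ΔT₀ = -0.06260/0.1575 = -0.397 K.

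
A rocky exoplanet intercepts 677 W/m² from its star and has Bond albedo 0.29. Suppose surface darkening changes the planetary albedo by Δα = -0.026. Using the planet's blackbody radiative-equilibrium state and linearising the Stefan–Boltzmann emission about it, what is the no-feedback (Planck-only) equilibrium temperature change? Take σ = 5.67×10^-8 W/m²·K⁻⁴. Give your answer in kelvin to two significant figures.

2.0 K

Reference equilibrium: T_e = [S(1−α)/(4σ)]^(1/4) = 214.6 K.
TOA radiative forcing: ΔF = −S·Δα/4 = −677.0·(-0.026)/4 = 4.401 W/m².
The Planck feedback parameter is 4σT_e³ = 2.240 W/m²/K.
So ΔT₀ = 4.401/2.240 = 1.96 K.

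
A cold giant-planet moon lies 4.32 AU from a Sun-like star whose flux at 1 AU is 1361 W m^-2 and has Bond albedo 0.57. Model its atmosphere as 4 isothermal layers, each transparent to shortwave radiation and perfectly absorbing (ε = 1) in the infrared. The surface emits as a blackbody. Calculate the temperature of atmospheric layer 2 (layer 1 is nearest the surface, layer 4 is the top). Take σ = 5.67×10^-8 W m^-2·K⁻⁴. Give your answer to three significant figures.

Flux at the orbit: S = 1361/(4.32)² = 72.93 W m^-2.
OLR = S(1−α)/4 = 7.840 W m^-2; the top layer radiates at T_e = 108.4 K.
The net upward flux σT_e⁴ is constant between every pair of levels, so T_k⁴ = (N+1−k)T_e⁴.
With k = 2: T_2 = (4+1−2)^¼·108.4 K = 142.7 K.

143 K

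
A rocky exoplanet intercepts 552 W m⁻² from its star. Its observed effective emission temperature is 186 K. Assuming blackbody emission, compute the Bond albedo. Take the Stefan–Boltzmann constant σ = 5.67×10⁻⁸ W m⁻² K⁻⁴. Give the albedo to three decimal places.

0.508

From σT⁴ = S(1−α)/4 we invert for α: 1−α = 4σT⁴/S.
σT⁴ = 67.86 W m⁻², so 4σT⁴ = 271.5 W m⁻².
Hence α = 1 − 271.5/552.0 = 0.5082.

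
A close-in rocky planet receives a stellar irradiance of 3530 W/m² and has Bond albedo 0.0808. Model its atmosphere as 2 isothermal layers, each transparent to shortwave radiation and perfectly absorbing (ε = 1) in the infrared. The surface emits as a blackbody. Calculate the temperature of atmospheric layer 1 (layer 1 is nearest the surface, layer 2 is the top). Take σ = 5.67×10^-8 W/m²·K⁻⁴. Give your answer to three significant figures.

The effective emission temperature is T_e = [S(1−α)/(4σ)]^¼ = 345.8 K.
In the N-layer model, layer k (counted from the surface) has T_k = (N+1−k)^(1/4)·T_e.
With k = 1: T_1 = (2+1−1)^¼·345.8 K = 411.3 K.

411 K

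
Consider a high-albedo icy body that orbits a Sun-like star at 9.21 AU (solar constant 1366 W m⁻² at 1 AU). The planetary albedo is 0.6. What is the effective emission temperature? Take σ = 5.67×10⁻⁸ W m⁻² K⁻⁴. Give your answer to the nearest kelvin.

73 kelvin

By the inverse-square law, S = 1366/9.21² = 16.10 W m⁻².
Absorbed flux (global mean): S(1−α)/4 = 16.10·0.4/4 = 1.610 W m⁻².
Set σT⁴ = 1.610 → T = (1.610/σ)^(1/4) = 73.00 K.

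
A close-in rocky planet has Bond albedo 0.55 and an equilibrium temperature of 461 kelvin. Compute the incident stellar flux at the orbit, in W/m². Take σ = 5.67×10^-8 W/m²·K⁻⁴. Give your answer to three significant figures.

Invert the energy balance for S: S = 4σT⁴/(1−α).
The emitted flux is σT⁴ = 2561 W/m².
So S = 4×2561/(1−0.55) = 22760 W/m².

22800 W/m²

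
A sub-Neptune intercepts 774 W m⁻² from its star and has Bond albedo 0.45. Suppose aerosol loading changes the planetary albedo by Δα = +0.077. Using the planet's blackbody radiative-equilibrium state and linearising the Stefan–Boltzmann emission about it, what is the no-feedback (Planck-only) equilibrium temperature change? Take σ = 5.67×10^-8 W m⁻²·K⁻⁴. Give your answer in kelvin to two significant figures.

The baseline emission temperature is T_e = 208.1 K.
ΔF = −(S/4)Δα = −(774.0/4)×(+0.077) = -14.90 W m⁻².
Linearising σT⁴ gives d(σT⁴)/dT = 4σT_e³ = 2.045 W m⁻² per K.
Hence the no-feedback warming is ΔF/(4σT_e³) = -7.29 K.

-7.3 kelvin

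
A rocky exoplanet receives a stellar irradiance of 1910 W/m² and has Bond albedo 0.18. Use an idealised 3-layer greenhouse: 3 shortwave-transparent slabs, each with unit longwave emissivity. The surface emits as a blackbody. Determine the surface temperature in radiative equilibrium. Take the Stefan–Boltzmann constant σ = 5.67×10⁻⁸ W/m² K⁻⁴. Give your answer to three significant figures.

408 K

OLR = S(1−α)/4 = 391.6 W/m²; the top layer radiates at T_e = 288.3 K.
Layer-by-layer balance gives σT_s⁴ = (N+1)σT_e⁴, so T_s = 4^¼·288.3 = 407.7 K.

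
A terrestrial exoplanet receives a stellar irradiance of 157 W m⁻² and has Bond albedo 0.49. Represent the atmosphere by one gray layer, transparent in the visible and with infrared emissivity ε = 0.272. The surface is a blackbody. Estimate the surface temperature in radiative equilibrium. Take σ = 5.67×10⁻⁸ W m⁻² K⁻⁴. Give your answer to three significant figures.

At the top of the atmosphere, σT_e⁴ = S(1−α)/4 = 20.02 W m⁻², giving T_e = 137.1 K.
The surface balance (absorbed SW + ε·downward IR = σT_s⁴) with T_a⁴ = T_s⁴/2 reduces to T_s = T_e·[2/(2−ε)]^¼ = 142.2 K.

142 K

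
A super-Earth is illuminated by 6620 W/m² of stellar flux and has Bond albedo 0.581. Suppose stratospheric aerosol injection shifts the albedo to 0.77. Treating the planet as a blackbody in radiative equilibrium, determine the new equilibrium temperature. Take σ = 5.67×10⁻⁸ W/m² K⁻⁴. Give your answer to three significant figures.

286 kelvin

T₂ = [S(1−α₂)/(4σ)]^(1/4) = [6620·0.23/(4σ)]^(1/4) = 286.2 K.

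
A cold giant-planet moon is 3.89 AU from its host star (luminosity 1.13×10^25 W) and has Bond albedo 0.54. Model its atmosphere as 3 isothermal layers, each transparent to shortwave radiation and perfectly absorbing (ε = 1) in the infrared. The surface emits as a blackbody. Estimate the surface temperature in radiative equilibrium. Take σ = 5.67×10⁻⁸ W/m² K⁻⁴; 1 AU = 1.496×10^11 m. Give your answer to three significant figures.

d = 3.89 × 1.496×10^11 m = 5.819×10^11 m.
Flux at the orbit: S = L/(4πd²) = 1.13×10^25/(4π·(5.82×10^11)²) = 2.655 W/m².
The effective emission temperature is T_e = [S(1−α)/(4σ)]^¼ = 48.17 K.
With N = 3 opaque layers, T_s = (N+1)^(1/4)·T_e = 4^(1/4)·48.17 = 68.13 K.

68.1 kelvin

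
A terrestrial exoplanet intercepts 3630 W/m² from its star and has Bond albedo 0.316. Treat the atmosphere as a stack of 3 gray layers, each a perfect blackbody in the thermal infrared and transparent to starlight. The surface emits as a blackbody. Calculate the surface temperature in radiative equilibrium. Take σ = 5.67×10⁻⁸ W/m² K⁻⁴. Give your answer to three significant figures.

457 K

OLR = S(1−α)/4 = 620.7 W/m²; the top layer radiates at T_e = 323.5 K.
Layer-by-layer balance gives σT_s⁴ = (N+1)σT_e⁴, so T_s = 4^¼·323.5 = 457.5 K.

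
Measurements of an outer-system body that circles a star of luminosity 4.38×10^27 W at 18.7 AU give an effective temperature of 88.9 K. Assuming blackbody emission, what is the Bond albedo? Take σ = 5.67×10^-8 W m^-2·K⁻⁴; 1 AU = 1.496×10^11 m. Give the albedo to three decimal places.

0.682

Orbital distance: d = 18.7 AU = 2.798×10^12 m.
Spreading L over a sphere of radius d: S = 4.38×10^27/(4π·2.80×10^12²) = 44.54 W m^-2.
From σT⁴ = S(1−α)/4 we invert for α: 1−α = 4σT⁴/S.
σT⁴ = 3.542 W m^-2, so 4σT⁴ = 14.17 W m^-2.
Hence α = 1 − 14.17/44.54 = 0.6819.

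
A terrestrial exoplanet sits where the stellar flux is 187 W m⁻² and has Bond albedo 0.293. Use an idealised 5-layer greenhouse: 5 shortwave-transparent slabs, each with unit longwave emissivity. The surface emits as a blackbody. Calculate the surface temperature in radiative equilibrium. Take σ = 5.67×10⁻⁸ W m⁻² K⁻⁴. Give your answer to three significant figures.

243 kelvin

Top-of-atmosphere balance: σT_e⁴ = S(1−α)/4 = 33.05 W m⁻² → T_e = 155.4 K.
With N = 5 opaque layers, T_s = (N+1)^(1/4)·T_e = 6^(1/4)·155.4 = 243.2 K.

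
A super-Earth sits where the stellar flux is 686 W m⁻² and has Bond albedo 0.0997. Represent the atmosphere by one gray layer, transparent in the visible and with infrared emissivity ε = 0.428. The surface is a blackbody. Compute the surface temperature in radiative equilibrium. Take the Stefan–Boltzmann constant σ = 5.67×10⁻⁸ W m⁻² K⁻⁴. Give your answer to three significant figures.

243 kelvin

Effective emission temperature (TOA balance): σT_e⁴ = S(1−α)/4 = 154.4 W m⁻² → T_e = 228.4 K.
For a single slab of emissivity ε, T_s⁴ = 2T_e⁴/(2−ε); thus T_s = 228.4·(1.272)^(1/4) = 242.6 K.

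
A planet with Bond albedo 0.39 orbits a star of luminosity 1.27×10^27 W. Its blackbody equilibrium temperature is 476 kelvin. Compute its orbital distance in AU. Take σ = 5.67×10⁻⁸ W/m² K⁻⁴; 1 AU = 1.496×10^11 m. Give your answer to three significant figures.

0.486 AU

The flux needed for this T is 4σT⁴/(1−0.39) = 19090 W/m².
S = L/(4πd²) → d = √(L/4πS) = √(1.27×10^27/(4π·19090)) = 7.277×10^10 m = 0.4864 AU.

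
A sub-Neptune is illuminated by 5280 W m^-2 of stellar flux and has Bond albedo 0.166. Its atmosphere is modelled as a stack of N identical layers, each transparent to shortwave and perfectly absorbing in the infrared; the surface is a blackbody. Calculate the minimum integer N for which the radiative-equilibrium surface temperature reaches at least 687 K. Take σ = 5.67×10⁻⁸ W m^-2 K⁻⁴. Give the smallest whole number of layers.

OLR = S(1−α)/4 = 1101 W m^-2; the top layer radiates at T_e = 373.3 K.
Since T_s⁴ = (N+1)T_e⁴, we need N ≥ (T_s/T_e)⁴ − 1 = 10.473.
So N ≥ 10.473; the smallest integer is N = 11.

11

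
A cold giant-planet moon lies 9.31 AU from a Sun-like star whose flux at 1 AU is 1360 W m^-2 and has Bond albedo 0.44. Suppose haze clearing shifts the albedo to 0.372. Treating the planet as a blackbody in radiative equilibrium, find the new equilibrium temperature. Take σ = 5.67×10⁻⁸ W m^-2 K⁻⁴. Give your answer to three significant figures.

81.2 K

Flux at the orbit: S = 1360/(9.31)² = 15.69 W m^-2.
New equilibrium: T₂ = [(1−0.372)·15.69/(4σ)]^(1/4) = 81.19 K.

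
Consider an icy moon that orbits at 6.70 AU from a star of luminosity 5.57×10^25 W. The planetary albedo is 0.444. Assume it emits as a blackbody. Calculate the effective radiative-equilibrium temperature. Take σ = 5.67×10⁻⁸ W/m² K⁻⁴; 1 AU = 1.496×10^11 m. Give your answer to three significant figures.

57.3 K

Orbital distance: d = 6.70 AU = 1.002×10^12 m.
Spreading L over a sphere of radius d: S = 5.57×10^25/(4π·1.00×10^12²) = 4.412 W/m².
The planet absorbs (1−α)S over its disc πR² and re-emits over 4πR², so the mean absorbed flux is (1−0.444)·4.412/4 = 0.6133 W/m².
Balancing against σT⁴: T = (0.6133/5.67×10⁻⁸)^(1/4) = 57.35 K.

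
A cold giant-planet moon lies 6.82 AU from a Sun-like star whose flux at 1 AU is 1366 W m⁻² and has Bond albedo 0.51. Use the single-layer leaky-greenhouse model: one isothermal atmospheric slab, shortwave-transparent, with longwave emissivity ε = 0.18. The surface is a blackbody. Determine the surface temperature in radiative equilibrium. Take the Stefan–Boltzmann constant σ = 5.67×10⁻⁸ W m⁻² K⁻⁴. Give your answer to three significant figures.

91.4 K

By the inverse-square law, S = 1366/6.82² = 29.37 W m⁻².
Effective emission temperature (TOA balance): σT_e⁴ = S(1−α)/4 = 3.598 W m⁻² → T_e = 89.25 K.
The surface balance (absorbed SW + ε·downward IR = σT_s⁴) with T_a⁴ = T_s⁴/2 reduces to T_s = T_e·[2/(2−ε)]^¼ = 91.38 K.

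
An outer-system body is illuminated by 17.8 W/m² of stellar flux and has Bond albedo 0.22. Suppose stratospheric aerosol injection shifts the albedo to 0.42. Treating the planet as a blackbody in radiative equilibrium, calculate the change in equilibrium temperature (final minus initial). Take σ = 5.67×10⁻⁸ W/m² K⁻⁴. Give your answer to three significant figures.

With α = 0.22, T₁ = 88.45 K.
With α = 0.42, T₂ = 82.14 K.
ΔT = T₂ − T₁ = -6.315 K.

-6.31 K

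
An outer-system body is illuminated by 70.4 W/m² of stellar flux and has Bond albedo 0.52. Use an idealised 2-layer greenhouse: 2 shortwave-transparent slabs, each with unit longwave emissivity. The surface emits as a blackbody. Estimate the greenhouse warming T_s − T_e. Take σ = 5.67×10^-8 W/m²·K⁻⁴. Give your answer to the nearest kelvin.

OLR = S(1−α)/4 = 8.448 W/m²; the top layer radiates at T_e = 110.5 K.
Surface: T_s = (3)^¼·T_e = 145.4 K.
So the greenhouse effect raises the surface by 145.4 − 110.5 = 34.92 K.

35 kelvin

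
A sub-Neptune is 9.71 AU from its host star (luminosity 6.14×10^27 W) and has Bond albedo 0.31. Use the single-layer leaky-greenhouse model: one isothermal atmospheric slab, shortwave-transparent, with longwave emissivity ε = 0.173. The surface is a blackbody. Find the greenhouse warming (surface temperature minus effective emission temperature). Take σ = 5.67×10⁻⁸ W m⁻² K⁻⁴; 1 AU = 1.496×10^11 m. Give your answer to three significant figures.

3.73 kelvin

Orbital distance: d = 9.71 AU = 1.453×10^12 m.
S = L/(4πd²) = 231.6 W m⁻².
Effective emission temperature (TOA balance): σT_e⁴ = S(1−α)/4 = 39.94 W m⁻² → T_e = 162.9 K.
The surface balance (absorbed SW + ε·downward IR = σT_s⁴) with T_a⁴ = T_s⁴/2 reduces to T_s = T_e·[2/(2−ε)]^¼ = 166.6 K.
The atmosphere warms the surface by 3.727 K.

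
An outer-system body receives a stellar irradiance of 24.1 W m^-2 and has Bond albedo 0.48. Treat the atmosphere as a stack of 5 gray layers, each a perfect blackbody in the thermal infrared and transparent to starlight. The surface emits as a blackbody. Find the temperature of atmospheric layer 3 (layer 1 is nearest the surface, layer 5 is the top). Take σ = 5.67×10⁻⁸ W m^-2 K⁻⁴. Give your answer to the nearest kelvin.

113 kelvin

The effective emission temperature is T_e = [S(1−α)/(4σ)]^¼ = 86.22 K.
Each opaque layer satisfies 2T_j⁴ = T_{j−1}⁴ + T_{j+1}⁴, giving T_k⁴ = (N+1−k)T_e⁴.
With k = 3: T_3 = (5+1−3)^¼·86.22 K = 113.5 K.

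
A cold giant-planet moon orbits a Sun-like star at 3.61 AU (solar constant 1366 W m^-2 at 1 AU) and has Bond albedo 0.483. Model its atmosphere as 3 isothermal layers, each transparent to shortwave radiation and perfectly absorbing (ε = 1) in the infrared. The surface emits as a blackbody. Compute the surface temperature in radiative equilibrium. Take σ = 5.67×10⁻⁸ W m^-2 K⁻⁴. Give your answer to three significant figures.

176 K

Irradiance scales as 1/d², so S = 1366 W m^-2 × (1/3.61)² = 104.8 W m^-2.
OLR = S(1−α)/4 = 13.55 W m^-2; the top layer radiates at T_e = 124.3 K.
With N = 3 opaque layers, T_s = (N+1)^(1/4)·T_e = 4^(1/4)·124.3 = 175.8 K.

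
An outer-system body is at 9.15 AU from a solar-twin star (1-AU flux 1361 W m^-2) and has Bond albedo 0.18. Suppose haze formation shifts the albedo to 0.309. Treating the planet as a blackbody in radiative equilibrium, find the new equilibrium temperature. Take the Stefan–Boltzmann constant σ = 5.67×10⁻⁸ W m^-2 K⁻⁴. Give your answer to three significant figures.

Flux at the orbit: S = 1361/(9.15)² = 16.26 W m^-2.
With the new albedo, S(1−α₂)/4 = 2.808 W m^-2, so T₂ = 83.89 K.

83.9 K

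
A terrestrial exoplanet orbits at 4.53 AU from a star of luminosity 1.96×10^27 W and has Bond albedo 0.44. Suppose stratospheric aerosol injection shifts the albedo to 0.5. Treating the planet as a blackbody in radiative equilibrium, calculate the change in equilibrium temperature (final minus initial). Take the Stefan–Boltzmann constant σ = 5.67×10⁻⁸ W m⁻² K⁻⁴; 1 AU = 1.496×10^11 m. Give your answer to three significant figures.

-4.75 K

Orbital distance: d = 4.53 AU = 6.777×10^11 m.
S = L/(4πd²) = 339.6 W m⁻².
Initial: T₁ = [S(1−0.44)/(4σ)]^(1/4) = 170.2 K.
With α = 0.5, T₂ = 165.4 K.
ΔT = T₂ − T₁ = -4.754 K.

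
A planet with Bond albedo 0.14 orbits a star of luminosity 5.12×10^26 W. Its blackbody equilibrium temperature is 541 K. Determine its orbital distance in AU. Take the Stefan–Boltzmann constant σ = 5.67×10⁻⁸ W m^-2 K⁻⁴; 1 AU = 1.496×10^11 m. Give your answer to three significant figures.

0.284 AU

Required flux: S = 4σT⁴/(1−α) = 22590 W m^-2.
S = L/(4πd²) → d = √(L/4πS) = √(5.12×10^26/(4π·22590)) = 4.247×10^10 m = 0.2839 AU.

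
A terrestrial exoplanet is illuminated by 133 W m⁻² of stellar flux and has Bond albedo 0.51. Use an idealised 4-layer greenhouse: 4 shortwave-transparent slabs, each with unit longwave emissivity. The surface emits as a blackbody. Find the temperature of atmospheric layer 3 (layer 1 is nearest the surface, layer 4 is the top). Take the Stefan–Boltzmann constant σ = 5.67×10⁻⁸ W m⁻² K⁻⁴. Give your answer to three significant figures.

OLR = S(1−α)/4 = 16.29 W m⁻²; the top layer radiates at T_e = 130.2 K.
In the N-layer model, layer k (counted from the surface) has T_k = (N+1−k)^(1/4)·T_e.
T_3 = (2)^(1/4)·130.2 = 154.8 K.

155 K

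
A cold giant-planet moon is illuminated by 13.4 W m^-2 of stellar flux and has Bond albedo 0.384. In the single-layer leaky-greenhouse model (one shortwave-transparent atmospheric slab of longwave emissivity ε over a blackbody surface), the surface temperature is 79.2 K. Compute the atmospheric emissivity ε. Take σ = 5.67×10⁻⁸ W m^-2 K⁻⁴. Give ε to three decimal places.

0.150

Effective temperature: T_e = [S(1−α)/(4σ)]^(1/4) = 77.67 K.
Inverting T_s⁴ = 2T_e⁴/(2−ε): (T_e/T_s)⁴ = 0.9250, so ε = 2(1 − 0.9250) = 0.1500.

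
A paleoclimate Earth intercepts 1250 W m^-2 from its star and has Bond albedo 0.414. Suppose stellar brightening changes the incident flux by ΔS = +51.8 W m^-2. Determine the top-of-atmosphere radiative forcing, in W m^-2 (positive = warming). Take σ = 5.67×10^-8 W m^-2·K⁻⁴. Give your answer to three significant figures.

Only a fraction (1−α) is absorbed and it's spread over 4πR², so ΔF = (1−α)ΔS/4 = 7.589 W m^-2.

7.59 W m^-2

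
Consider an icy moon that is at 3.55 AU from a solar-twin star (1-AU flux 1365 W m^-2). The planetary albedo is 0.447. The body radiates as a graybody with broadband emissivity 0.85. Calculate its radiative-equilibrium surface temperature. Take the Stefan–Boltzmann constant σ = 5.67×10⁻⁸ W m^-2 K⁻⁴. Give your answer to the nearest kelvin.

Irradiance scales as 1/d², so S = 1365 W m^-2 × (1/3.55)² = 108.3 W m^-2.
The planet absorbs (1−α)S over its disc πR² and re-emits over 4πR², so the mean absorbed flux is (1−0.447)·108.3/4 = 14.97 W m^-2.
Radiative balance εσT⁴ = 14.97 gives T = [14.97/(0.85·σ)]^(1/4) = 132.8 K.

133 K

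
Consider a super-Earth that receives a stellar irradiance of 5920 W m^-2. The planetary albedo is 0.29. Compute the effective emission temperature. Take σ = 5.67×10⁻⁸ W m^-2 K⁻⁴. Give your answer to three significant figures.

369 kelvin

Absorbed flux (global mean): S(1−α)/4 = 5920·0.71/4 = 1051 W m^-2.
Set σT⁴ = 1051 → T = (1051/σ)^(1/4) = 369.0 K.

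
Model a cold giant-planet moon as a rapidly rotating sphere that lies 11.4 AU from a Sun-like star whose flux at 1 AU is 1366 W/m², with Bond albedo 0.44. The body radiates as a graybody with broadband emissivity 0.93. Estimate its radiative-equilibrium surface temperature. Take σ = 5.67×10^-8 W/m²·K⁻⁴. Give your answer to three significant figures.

By the inverse-square law, S = 1366/11.4² = 10.51 W/m².
Averaging over the sphere, the absorbed flux is S(1−α)/4 = 1.472 W/m².
Radiative balance εσT⁴ = 1.472 gives T = [1.472/(0.93·σ)]^(1/4) = 72.68 K.

72.7 K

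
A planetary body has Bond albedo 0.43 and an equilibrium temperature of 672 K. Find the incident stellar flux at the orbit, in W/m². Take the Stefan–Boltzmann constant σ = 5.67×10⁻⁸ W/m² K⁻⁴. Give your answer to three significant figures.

81100 W/m²

Invert the energy balance for S: S = 4σT⁴/(1−α).
σT⁴ = 5.67×10⁻⁸·(672)⁴ = 11560 W/m².
S = 4·11560/0.57 = 81140 W/m².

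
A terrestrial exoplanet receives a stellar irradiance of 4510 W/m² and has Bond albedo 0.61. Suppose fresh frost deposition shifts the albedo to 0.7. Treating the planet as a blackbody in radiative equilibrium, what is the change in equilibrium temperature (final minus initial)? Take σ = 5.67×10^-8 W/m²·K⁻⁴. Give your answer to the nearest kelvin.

Initial: T₁ = [S(1−0.61)/(4σ)]^(1/4) = 296.8 K.
With α = 0.7, T₂ = 277.9 K.
ΔT = T₂ − T₁ = -18.84 K.

-19 K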